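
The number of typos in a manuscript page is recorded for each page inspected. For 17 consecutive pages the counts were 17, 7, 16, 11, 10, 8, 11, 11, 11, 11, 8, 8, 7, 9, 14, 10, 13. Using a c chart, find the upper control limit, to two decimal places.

c̄ = (17 + 7 + 16 + 11 + 10 + 8 + 11 + 11 + 11 + 11 + 8 + 8 + 7 + 9 + 14 + 10 + 13) / 17 = 182 / 17 = 10.7059
UCL = c̄ + 3√c̄ = 10.7059 + 3 × √10.7059 = 10.7059 + 3 × 3.2720 = 20.5218

20.52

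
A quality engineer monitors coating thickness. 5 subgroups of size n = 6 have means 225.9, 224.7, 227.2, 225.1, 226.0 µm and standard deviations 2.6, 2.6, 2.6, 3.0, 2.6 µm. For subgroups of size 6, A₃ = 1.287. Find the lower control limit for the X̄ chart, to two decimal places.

222.33

X̄̄ = (225.9 + 224.7 + 227.2 + 225.1 + 226.0) / 5 = 225.7800
s̄ = (2.6 + 2.6 + 2.6 + 3.0 + 2.6) / 5 = 2.6800
LCL = X̄̄ − A₃·s̄ = 225.7800 − 1.287 × 2.6800 = 222.3308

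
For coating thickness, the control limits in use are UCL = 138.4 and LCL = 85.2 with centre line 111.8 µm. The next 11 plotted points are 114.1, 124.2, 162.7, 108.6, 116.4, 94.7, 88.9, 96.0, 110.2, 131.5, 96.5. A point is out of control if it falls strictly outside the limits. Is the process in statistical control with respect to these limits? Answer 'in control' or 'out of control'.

out of control

Compare each point to [85.2, 138.4]: sample 3 = 162.7 > UCL.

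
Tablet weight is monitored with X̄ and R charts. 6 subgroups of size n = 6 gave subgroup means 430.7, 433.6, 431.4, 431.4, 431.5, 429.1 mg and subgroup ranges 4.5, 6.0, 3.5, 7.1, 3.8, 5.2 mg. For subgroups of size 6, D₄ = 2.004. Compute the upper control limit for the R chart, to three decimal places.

R̄ = (4.5 + 6.0 + 3.5 + 7.1 + 3.8 + 5.2) / 6 = 30.1000 / 6 = 5.0167
UCL_R = D₄·R̄ = 2.004 × 5.0167 = 10.0534

10.053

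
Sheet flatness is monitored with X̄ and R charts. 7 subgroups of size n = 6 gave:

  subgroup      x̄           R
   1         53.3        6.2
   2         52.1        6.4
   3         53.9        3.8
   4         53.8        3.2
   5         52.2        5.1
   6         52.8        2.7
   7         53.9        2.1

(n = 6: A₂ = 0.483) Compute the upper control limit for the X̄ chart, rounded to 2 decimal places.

55.18

X̄̄ = (53.3 + 52.1 + 53.9 + 53.8 + 52.2 + 52.8 + 53.9) / 7 = 372.0000 / 7 = 53.1429
R̄ = (6.2 + 6.4 + 3.8 + 3.2 + 5.1 + 2.7 + 2.1) / 7 = 29.5000 / 7 = 4.2143
UCL = X̄̄ + A₂·R̄ = 53.1429 + 0.483 × 4.2143 = 55.1784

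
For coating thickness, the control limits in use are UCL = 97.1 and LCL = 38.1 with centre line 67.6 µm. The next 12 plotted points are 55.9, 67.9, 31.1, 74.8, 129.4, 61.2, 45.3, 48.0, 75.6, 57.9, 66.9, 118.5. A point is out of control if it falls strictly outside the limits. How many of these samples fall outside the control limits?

Compare each point to [38.1, 97.1]: sample 3 = 31.1 < LCL; sample 5 = 129.4 > UCL; sample 12 = 118.5 > UCL.

3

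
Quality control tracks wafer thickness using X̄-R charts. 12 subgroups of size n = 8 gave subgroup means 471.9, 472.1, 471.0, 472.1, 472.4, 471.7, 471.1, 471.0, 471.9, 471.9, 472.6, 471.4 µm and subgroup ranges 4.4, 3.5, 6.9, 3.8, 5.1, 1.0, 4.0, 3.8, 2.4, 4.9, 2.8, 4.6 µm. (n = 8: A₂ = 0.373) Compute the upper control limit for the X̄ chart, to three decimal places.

473.225

X̄̄ = (471.9 + 472.1 + 471.0 + 472.1 + 472.4 + 471.7 + 471.1 + 471.0 + 471.9 + 471.9 + 472.6 + 471.4) / 12 = 5661.1000 / 12 = 471.7583
R̄ = (4.4 + 3.5 + 6.9 + 3.8 + 5.1 + 1.0 + 4.0 + 3.8 + 2.4 + 4.9 + 2.8 + 4.6) / 12 = 47.2000 / 12 = 3.9333
UCL = X̄̄ + A₂·R̄ = 471.7583 + 0.373 × 3.9333 = 473.2255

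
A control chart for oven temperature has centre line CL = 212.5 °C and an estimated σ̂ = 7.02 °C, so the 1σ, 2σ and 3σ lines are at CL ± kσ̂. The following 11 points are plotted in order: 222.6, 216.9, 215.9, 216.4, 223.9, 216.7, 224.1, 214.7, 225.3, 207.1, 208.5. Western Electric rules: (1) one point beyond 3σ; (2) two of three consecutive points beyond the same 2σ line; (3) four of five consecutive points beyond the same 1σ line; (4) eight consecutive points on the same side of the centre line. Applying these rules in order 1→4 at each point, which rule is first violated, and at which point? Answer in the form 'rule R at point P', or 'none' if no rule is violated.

rule 4 at point 8

Zone of each point (C = within 1σ̂, B = 1σ̂–2σ̂, A = 2σ̂–3σ̂, * = beyond 3σ̂; sign = side of CL): 1:+B, 2:+C, 3:+C, 4:+C, 5:+B, 6:+C, 7:+B, 8:+C, 9:+B, 10:-C, 11:-C
Rule 4 (eight consecutive points on the same side of the centre line) is satisfied at point 8.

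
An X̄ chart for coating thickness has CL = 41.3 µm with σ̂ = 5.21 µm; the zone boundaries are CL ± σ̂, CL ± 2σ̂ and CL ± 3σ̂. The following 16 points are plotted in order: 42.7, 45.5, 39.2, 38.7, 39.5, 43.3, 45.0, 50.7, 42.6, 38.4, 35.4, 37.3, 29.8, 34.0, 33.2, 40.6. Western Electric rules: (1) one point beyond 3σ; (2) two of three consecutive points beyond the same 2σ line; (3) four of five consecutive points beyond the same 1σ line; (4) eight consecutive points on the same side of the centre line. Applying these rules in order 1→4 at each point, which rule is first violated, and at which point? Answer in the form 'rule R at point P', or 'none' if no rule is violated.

Zone of each point (C = within 1σ̂, B = 1σ̂–2σ̂, A = 2σ̂–3σ̂, * = beyond 3σ̂; sign = side of CL): 1:+C, 2:+C, 3:-C, 4:-C, 5:-C, 6:+C, 7:+C, 8:+B, 9:+C, 10:-C, 11:-B, 12:-C, 13:-A, 14:-B, 15:-B, 16:-C
Rule 3 (four of five consecutive points beyond the same 1σ limit) is satisfied at point 15.

rule 3 at point 15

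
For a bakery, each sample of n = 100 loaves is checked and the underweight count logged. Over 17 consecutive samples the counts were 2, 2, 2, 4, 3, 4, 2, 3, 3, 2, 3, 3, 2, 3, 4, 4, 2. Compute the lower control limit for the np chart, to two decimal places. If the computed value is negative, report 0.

0.00

p̄ = Σdᵢ / (k·n) = 48 / (17 × 100) = 0.02824
LCL = np̄ − 3·√(np̄(1−p̄)) = 2.8235 − 3 × 1.6564 = -2.1458 → 0 (negative, so LCL = 0)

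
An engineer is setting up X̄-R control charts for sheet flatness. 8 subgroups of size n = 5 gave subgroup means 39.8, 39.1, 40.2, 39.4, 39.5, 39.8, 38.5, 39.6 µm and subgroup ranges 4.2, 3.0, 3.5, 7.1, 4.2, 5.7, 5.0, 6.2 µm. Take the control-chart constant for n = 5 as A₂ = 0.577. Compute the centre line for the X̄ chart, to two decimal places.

39.49

X̄̄ = (39.8 + 39.1 + 40.2 + 39.4 + 39.5 + 39.8 + 38.5 + 39.6) / 8 = 315.9000 / 8 = 39.4875
CL = X̄̄ = 39.4875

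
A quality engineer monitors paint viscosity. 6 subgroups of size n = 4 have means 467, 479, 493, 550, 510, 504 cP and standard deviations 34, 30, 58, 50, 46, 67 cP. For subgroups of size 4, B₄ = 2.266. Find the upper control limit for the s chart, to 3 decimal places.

s̄ = (34 + 30 + 58 + 50 + 46 + 67) / 6 = 47.5000
UCL_s = B₄·s̄ = 2.266 × 47.5000 = 107.6350

107.635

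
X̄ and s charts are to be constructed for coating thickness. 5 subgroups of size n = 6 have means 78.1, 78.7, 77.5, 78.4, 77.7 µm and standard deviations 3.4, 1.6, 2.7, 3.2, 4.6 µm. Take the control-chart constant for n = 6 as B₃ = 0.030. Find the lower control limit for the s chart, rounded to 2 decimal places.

0.09

s̄ = (3.4 + 1.6 + 2.7 + 3.2 + 4.6) / 5 = 3.1000
LCL_s = B₃·s̄ = 0.030 × 3.1000 = 0.0930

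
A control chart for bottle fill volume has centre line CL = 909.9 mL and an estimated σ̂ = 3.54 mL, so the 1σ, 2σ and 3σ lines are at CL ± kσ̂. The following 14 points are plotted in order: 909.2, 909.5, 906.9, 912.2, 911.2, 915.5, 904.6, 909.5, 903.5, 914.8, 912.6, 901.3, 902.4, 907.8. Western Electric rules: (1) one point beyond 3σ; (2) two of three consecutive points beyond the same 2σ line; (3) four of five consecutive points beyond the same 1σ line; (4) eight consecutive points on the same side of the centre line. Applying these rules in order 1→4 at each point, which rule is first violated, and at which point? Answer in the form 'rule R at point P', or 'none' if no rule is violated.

rule 2 at point 13

Zone of each point (C = within 1σ̂, B = 1σ̂–2σ̂, A = 2σ̂–3σ̂, * = beyond 3σ̂; sign = side of CL): 1:-C, 2:-C, 3:-C, 4:+C, 5:+C, 6:+B, 7:-B, 8:-C, 9:-B, 10:+B, 11:+C, 12:-A, 13:-A, 14:-C
Rule 2 (two of three consecutive points beyond the same 2σ limit) is satisfied at point 13.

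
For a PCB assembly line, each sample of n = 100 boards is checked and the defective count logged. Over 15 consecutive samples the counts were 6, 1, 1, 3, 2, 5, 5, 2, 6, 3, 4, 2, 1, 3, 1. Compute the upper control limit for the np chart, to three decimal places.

8.118

p̄ = Σdᵢ / (k·n) = 45 / (15 × 100) = 0.03000
UCL = np̄ + 3·√(np̄(1−p̄)) = 3.0000 + 3 × √(3.0000×0.97000) = 3.0000 + 3 × 1.7059 = 8.1176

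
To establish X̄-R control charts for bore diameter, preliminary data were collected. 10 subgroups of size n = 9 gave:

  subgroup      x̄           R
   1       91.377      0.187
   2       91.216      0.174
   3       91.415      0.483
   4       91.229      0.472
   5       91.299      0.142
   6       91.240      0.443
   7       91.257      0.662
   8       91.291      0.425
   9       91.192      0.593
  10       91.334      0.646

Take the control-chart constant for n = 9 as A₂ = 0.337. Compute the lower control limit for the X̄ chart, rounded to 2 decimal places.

91.14

X̄̄ = (91.377 + 91.216 + 91.415 + 91.229 + 91.299 + 91.240 + 91.257 + 91.291 + 91.192 + 91.334) / 10 = 912.8500 / 10 = 91.2850
R̄ = (0.187 + 0.174 + 0.483 + 0.472 + 0.142 + 0.443 + 0.662 + 0.425 + 0.593 + 0.646) / 10 = 4.2270 / 10 = 0.4227
LCL = X̄̄ − A₂·R̄ = 91.2850 − 0.337 × 0.4227 = 91.1426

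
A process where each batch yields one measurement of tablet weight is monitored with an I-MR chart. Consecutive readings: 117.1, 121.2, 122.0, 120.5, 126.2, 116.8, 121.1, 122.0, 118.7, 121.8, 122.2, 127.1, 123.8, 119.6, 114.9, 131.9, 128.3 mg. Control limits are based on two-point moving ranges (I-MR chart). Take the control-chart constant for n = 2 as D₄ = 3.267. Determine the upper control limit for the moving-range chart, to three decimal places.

14.538

Moving ranges: 4.1, 0.8, 1.5, 5.7, 9.4, 4.3, 0.9, 3.3, 3.1, 0.4, 4.9, 3.3, 4.2, 4.7, 17.0, 3.6; M̄R̄ = 71.2000 / 16 = 4.4500
UCL_MR = D₄·M̄R̄ = 3.267 × 4.4500 = 14.5381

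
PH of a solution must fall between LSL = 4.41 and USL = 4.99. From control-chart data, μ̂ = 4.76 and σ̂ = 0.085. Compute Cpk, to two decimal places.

Cpu = (USL − μ̂) / (3σ̂) = (4.99 − 4.76) / (3 × 0.085) = 0.9020; Cpl = (μ̂ − LSL) / (3σ̂) = (4.76 − 4.41) / (3 × 0.085) = 1.3725; Cpk = min(Cpu, Cpl) = 0.9020

0.90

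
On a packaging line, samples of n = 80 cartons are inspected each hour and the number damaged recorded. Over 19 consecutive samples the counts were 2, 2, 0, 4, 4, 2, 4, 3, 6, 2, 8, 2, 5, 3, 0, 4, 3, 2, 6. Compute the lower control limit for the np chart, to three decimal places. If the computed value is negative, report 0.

0.000

p̄ = Σdᵢ / (k·n) = 62 / (19 × 80) = 0.04079
LCL = np̄ − 3·√(np̄(1−p̄)) = 3.2632 − 3 × 1.7692 = -2.0444 → 0 (negative, so LCL = 0)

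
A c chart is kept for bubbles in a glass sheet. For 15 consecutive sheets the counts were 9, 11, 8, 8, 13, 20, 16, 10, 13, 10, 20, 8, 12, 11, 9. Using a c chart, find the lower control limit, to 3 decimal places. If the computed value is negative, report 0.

c̄ = (9 + 11 + 8 + 8 + 13 + 20 + 16 + 10 + 13 + 10 + 20 + 8 + 12 + 11 + 9) / 15 = 178 / 15 = 11.8667
LCL = c̄ − 3√c̄ = 11.8667 − 3 × 3.4448 = 1.5323

1.532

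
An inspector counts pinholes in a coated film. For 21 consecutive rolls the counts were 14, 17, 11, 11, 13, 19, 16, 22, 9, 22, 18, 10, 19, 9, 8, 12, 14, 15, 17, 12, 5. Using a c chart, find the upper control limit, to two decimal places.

c̄ = (14 + 17 + 11 + 11 + 13 + 19 + 16 + 22 + 9 + 22 + 18 + 10 + 19 + 9 + 8 + 12 + 14 + 15 + 17 + 12 + 5) / 21 = 293 / 21 = 13.9524
UCL = c̄ + 3√c̄ = 13.9524 + 3 × √13.9524 = 13.9524 + 3 × 3.7353 = 25.1582

25.16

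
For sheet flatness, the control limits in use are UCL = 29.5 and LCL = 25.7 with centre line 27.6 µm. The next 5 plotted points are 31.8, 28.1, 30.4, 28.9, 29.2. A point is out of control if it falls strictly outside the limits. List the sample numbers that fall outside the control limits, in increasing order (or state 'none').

Compare each point to [25.7, 29.5]: sample 1 = 31.8 > UCL; sample 3 = 30.4 > UCL.

1, 3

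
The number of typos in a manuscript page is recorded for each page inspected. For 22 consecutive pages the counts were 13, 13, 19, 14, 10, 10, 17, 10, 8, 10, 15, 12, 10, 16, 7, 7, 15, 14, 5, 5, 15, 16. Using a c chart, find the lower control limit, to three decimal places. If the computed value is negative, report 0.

1.531

c̄ = (13 + 13 + 19 + 14 + 10 + 10 + 17 + 10 + 8 + 10 + 15 + 12 + 10 + 16 + 7 + 7 + 15 + 14 + 5 + 5 + 15 + 16) / 22 = 261 / 22 = 11.8636
LCL = c̄ − 3√c̄ = 11.8636 − 3 × 3.4444 = 1.5305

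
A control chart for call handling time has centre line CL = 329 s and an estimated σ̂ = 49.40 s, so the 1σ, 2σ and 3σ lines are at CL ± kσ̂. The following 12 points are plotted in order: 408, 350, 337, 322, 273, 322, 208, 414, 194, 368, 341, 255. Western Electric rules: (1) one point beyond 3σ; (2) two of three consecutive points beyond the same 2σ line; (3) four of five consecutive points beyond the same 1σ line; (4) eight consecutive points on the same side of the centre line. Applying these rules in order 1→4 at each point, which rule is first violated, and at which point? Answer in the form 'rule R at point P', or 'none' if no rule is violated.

rule 2 at point 9

Zone of each point (C = within 1σ̂, B = 1σ̂–2σ̂, A = 2σ̂–3σ̂, * = beyond 3σ̂; sign = side of CL): 1:+B, 2:+C, 3:+C, 4:-C, 5:-B, 6:-C, 7:-A, 8:+B, 9:-A, 10:+C, 11:+C, 12:-B
Rule 2 (two of three consecutive points beyond the same 2σ limit) is satisfied at point 9.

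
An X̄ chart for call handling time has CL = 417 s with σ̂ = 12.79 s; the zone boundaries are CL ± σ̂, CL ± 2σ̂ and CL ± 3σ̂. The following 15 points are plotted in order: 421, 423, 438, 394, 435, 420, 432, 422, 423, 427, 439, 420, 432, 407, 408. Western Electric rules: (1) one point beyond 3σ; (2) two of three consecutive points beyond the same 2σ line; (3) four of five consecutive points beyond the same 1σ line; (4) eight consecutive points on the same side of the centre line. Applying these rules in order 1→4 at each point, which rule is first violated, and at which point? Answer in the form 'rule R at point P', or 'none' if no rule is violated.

Zone of each point (C = within 1σ̂, B = 1σ̂–2σ̂, A = 2σ̂–3σ̂, * = beyond 3σ̂; sign = side of CL): 1:+C, 2:+C, 3:+B, 4:-B, 5:+B, 6:+C, 7:+B, 8:+C, 9:+C, 10:+C, 11:+B, 12:+C, 13:+B, 14:-C, 15:-C
Rule 4 (eight consecutive points on the same side of the centre line) is satisfied at point 12.

rule 4 at point 12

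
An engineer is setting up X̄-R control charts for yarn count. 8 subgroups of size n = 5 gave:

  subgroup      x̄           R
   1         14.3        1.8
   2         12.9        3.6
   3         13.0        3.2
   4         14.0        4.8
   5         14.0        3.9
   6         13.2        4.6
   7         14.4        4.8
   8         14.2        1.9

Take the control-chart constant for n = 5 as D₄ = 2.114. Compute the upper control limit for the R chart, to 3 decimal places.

R̄ = (1.8 + 3.6 + 3.2 + 4.8 + 3.9 + 4.6 + 4.8 + 1.9) / 8 = 28.6000 / 8 = 3.5750
UCL_R = D₄·R̄ = 2.114 × 3.5750 = 7.5575

7.558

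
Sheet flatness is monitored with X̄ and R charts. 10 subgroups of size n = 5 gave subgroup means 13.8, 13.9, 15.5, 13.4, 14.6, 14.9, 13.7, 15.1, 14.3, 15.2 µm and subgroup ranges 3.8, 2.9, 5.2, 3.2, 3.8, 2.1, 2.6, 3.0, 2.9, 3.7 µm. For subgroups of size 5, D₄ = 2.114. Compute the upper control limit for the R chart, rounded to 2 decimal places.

R̄ = (3.8 + 2.9 + 5.2 + 3.2 + 3.8 + 2.1 + 2.6 + 3.0 + 2.9 + 3.7) / 10 = 33.2000 / 10 = 3.3200
UCL_R = D₄·R̄ = 2.114 × 3.3200 = 7.0185

7.02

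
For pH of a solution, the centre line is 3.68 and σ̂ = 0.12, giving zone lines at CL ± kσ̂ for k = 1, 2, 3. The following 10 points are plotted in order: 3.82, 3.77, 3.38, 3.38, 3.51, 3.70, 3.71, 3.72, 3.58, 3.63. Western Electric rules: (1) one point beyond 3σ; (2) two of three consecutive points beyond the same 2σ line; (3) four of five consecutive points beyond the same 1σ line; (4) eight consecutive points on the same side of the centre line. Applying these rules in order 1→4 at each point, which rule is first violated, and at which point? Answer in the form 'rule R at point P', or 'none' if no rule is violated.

rule 2 at point 4

Zone of each point (C = within 1σ̂, B = 1σ̂–2σ̂, A = 2σ̂–3σ̂, * = beyond 3σ̂; sign = side of CL): 1:+B, 2:+C, 3:-A, 4:-A, 5:-B, 6:+C, 7:+C, 8:+C, 9:-C, 10:-C
Rule 2 (two of three consecutive points beyond the same 2σ limit) is satisfied at point 4.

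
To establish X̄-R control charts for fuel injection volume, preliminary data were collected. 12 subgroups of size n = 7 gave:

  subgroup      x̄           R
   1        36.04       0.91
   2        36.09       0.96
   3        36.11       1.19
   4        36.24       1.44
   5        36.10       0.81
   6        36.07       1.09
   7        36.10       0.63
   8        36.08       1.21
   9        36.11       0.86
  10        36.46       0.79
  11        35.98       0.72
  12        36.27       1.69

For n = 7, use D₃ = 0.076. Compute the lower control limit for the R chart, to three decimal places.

R̄ = (0.91 + 0.96 + 1.19 + 1.44 + 0.81 + 1.09 + 0.63 + 1.21 + 0.86 + 0.79 + 0.72 + 1.69) / 12 = 12.3000 / 12 = 1.0250
LCL_R = D₃·R̄ = 0.076 × 1.0250 = 0.0779

0.078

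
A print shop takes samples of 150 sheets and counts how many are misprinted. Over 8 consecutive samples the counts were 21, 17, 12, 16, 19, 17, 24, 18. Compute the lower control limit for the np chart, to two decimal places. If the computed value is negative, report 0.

p̄ = Σdᵢ / (k·n) = 144 / (8 × 150) = 0.12000
LCL = np̄ − 3·√(np̄(1−p̄)) = 18.0000 − 3 × 3.9799 = 6.0602

6.06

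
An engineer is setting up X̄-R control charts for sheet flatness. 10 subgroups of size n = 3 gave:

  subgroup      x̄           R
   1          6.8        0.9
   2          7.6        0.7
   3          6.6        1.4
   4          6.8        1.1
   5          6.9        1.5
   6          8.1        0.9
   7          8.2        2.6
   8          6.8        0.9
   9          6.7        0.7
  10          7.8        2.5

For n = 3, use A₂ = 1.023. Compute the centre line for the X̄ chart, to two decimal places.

7.23

X̄̄ = (6.8 + 7.6 + 6.6 + 6.8 + 6.9 + 8.1 + 8.2 + 6.8 + 6.7 + 7.8) / 10 = 72.3000 / 10 = 7.2300
CL = X̄̄ = 7.2300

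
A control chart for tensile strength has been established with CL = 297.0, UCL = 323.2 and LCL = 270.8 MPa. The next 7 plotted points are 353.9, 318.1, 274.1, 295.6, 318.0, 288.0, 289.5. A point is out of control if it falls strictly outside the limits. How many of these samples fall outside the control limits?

Compare each point to [270.8, 323.2]: sample 1 = 353.9 > UCL.

1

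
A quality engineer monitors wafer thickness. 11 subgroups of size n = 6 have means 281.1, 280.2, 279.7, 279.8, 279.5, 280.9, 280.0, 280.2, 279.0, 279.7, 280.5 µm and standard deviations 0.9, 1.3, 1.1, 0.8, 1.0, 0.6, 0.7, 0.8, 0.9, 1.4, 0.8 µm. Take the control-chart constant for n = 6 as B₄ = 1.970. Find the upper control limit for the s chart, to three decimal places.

s̄ = (0.9 + 1.3 + 1.1 + 0.8 + 1.0 + 0.6 + 0.7 + 0.8 + 0.9 + 1.4 + 0.8) / 11 = 0.9364
UCL_s = B₄·s̄ = 1.970 × 0.9364 = 1.8446

1.845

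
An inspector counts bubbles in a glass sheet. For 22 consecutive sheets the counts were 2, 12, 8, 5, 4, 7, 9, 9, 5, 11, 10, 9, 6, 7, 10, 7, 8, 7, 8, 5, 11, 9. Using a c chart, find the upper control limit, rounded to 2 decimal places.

c̄ = (2 + 12 + 8 + 5 + 4 + 7 + 9 + 9 + 5 + 11 + 10 + 9 + 6 + 7 + 10 + 7 + 8 + 7 + 8 + 5 + 11 + 9) / 22 = 169 / 22 = 7.6818
UCL = c̄ + 3√c̄ = 7.6818 + 3 × √7.6818 = 7.6818 + 3 × 2.7716 = 15.9966

16.00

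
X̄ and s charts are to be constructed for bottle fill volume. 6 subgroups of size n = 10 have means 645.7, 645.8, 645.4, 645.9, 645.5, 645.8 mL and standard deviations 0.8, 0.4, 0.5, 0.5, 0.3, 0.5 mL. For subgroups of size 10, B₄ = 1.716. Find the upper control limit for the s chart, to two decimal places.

0.86

s̄ = (0.8 + 0.4 + 0.5 + 0.5 + 0.3 + 0.5) / 6 = 0.5000
UCL_s = B₄·s̄ = 1.716 × 0.5000 = 0.8580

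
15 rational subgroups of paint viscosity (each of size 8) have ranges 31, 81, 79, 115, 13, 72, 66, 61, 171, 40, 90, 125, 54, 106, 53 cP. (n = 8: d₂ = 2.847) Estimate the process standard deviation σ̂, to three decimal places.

R̄ = (31 + 81 + 79 + 115 + 13 + 72 + 66 + 61 + 171 + 40 + 90 + 125 + 54 + 106 + 53) / 15 = 77.1333
σ̂ = R̄ / d₂ = 77.1333 / 2.847 = 27.0928

27.093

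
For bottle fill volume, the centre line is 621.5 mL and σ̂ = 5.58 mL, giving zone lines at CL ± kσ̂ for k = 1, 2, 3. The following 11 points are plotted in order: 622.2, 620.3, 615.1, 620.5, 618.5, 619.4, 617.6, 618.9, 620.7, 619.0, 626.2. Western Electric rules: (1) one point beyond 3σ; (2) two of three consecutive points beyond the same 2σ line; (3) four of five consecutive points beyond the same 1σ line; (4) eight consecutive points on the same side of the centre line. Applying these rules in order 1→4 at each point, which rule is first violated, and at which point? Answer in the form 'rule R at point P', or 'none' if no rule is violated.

rule 4 at point 9

Zone of each point (C = within 1σ̂, B = 1σ̂–2σ̂, A = 2σ̂–3σ̂, * = beyond 3σ̂; sign = side of CL): 1:+C, 2:-C, 3:-B, 4:-C, 5:-C, 6:-C, 7:-C, 8:-C, 9:-C, 10:-C, 11:+C
Rule 4 (eight consecutive points on the same side of the centre line) is satisfied at point 9.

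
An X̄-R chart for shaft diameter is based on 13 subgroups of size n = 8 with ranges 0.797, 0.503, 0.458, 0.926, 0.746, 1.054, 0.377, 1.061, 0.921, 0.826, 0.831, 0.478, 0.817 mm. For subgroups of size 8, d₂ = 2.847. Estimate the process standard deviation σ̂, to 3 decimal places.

0.265

R̄ = (0.797 + 0.503 + 0.458 + 0.926 + 0.746 + 1.054 + 0.377 + 1.061 + 0.921 + 0.826 + 0.831 + 0.478 + 0.817) / 13 = 0.7535
σ̂ = R̄ / d₂ = 0.7535 / 2.847 = 0.2647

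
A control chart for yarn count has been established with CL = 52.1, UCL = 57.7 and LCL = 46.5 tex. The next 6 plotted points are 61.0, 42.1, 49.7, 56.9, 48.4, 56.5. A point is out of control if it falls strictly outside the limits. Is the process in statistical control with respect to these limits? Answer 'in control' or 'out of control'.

out of control

Compare each point to [46.5, 57.7]: sample 1 = 61.0 > UCL; sample 2 = 42.1 < LCL.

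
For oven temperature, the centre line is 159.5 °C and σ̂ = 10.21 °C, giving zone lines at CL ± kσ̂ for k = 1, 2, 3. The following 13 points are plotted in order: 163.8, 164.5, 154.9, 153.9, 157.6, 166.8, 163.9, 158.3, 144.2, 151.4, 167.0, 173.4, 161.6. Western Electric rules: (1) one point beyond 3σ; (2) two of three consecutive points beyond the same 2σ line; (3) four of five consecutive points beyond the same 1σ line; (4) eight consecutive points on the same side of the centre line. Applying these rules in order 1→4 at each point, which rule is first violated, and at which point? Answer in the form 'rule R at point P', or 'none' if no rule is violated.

none

Zone of each point (C = within 1σ̂, B = 1σ̂–2σ̂, A = 2σ̂–3σ̂, * = beyond 3σ̂; sign = side of CL): 1:+C, 2:+C, 3:-C, 4:-C, 5:-C, 6:+C, 7:+C, 8:-C, 9:-B, 10:-C, 11:+C, 12:+B, 13:+C
No rule fires across all 13 points.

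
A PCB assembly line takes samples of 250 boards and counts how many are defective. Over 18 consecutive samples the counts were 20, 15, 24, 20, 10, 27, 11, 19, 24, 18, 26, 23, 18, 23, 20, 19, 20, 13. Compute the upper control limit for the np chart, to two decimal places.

p̄ = Σdᵢ / (k·n) = 350 / (18 × 250) = 0.07778
UCL = np̄ + 3·√(np̄(1−p̄)) = 19.4444 + 3 × √(19.4444×0.92222) = 19.4444 + 3 × 4.2346 = 32.1483

32.15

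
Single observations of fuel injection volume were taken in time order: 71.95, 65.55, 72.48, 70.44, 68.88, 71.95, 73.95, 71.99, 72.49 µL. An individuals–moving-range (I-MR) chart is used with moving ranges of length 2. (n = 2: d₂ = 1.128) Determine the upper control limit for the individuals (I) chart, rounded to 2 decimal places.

79.21

X̄ = (71.95 + 65.55 + 72.48 + 70.44 + 68.88 + 71.95 + 73.95 + 71.99 + 72.49) / 9 = 71.0756
Moving ranges: 6.40, 6.93, 2.04, 1.56, 3.07, 2.00, 1.96, 0.50; M̄R̄ = 24.4600 / 8 = 3.0575
UCL = X̄ + 3·M̄R̄/d₂ = 71.0756 + 3 × 3.0575 / 1.128 = 79.2072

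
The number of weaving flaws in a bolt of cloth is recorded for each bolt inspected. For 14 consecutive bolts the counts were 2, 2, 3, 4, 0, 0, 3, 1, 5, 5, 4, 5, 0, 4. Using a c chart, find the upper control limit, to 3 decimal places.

c̄ = (2 + 2 + 3 + 4 + 0 + 0 + 3 + 1 + 5 + 5 + 4 + 5 + 0 + 4) / 14 = 38 / 14 = 2.7143
UCL = c̄ + 3√c̄ = 2.7143 + 3 × √2.7143 = 2.7143 + 3 × 1.6475 = 7.6568

7.657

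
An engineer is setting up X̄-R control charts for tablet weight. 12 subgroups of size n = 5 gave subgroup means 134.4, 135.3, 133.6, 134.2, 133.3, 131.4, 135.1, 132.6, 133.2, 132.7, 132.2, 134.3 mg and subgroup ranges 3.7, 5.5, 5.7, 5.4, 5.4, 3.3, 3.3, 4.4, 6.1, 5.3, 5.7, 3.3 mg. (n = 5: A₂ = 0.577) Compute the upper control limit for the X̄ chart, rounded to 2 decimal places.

X̄̄ = (134.4 + 135.3 + 133.6 + 134.2 + 133.3 + 131.4 + 135.1 + 132.6 + 133.2 + 132.7 + 132.2 + 134.3) / 12 = 1602.3000 / 12 = 133.5250
R̄ = (3.7 + 5.5 + 5.7 + 5.4 + 5.4 + 3.3 + 3.3 + 4.4 + 6.1 + 5.3 + 5.7 + 3.3) / 12 = 57.1000 / 12 = 4.7583
UCL = X̄̄ + A₂·R̄ = 133.5250 + 0.577 × 4.7583 = 136.2706

136.27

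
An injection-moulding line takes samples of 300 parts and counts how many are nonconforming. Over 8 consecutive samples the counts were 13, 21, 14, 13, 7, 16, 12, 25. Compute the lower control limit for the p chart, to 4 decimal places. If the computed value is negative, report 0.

p̄ = Σdᵢ / (k·n) = 121 / (8 × 300) = 0.05042
LCL = p̄ − 3·√(p̄(1−p̄)/n) = 0.05042 − 3 × 0.01263 = 0.01252

0.0125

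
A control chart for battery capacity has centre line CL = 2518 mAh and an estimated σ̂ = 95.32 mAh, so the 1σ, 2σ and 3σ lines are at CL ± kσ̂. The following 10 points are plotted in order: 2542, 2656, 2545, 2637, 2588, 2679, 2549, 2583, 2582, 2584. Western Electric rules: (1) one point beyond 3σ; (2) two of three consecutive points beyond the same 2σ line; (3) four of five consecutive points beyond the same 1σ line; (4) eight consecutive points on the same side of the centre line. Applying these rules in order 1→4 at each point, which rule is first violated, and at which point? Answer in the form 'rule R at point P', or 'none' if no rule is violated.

Zone of each point (C = within 1σ̂, B = 1σ̂–2σ̂, A = 2σ̂–3σ̂, * = beyond 3σ̂; sign = side of CL): 1:+C, 2:+B, 3:+C, 4:+B, 5:+C, 6:+B, 7:+C, 8:+C, 9:+C, 10:+C
Rule 4 (eight consecutive points on the same side of the centre line) is satisfied at point 8.

rule 4 at point 8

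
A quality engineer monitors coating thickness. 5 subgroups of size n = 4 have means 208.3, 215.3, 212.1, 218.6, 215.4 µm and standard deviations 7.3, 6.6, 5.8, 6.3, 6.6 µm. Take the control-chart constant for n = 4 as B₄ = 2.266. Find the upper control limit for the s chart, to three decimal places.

14.774

s̄ = (7.3 + 6.6 + 5.8 + 6.3 + 6.6) / 5 = 6.5200
UCL_s = B₄·s̄ = 2.266 × 6.5200 = 14.7743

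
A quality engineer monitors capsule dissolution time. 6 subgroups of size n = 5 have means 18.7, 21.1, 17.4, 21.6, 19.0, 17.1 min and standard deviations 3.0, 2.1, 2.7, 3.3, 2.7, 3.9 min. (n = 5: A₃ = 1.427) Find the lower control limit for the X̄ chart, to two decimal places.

14.94

X̄̄ = (18.7 + 21.1 + 17.4 + 21.6 + 19.0 + 17.1) / 6 = 19.1500
s̄ = (3.0 + 2.1 + 2.7 + 3.3 + 2.7 + 3.9) / 6 = 2.9500
LCL = X̄̄ − A₃·s̄ = 19.1500 − 1.427 × 2.9500 = 14.9404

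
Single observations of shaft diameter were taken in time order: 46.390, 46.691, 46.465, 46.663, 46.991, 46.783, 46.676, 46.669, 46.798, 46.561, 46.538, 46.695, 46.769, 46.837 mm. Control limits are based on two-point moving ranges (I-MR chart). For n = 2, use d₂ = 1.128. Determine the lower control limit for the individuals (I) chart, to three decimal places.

X̄ = (46.390 + 46.691 + 46.465 + 46.663 + 46.991 + 46.783 + 46.676 + 46.669 + 46.798 + 46.561 + 46.538 + 46.695 + 46.769 + 46.837) / 14 = 46.6804
Moving ranges: 0.301, 0.226, 0.198, 0.328, 0.208, 0.107, 0.007, 0.129, 0.237, 0.023, 0.157, 0.074, 0.068; M̄R̄ = 2.0630 / 13 = 0.1587
LCL = X̄ − 3·M̄R̄/d₂ = 46.6804 − 3 × 0.1587 / 1.128 = 46.2584

46.258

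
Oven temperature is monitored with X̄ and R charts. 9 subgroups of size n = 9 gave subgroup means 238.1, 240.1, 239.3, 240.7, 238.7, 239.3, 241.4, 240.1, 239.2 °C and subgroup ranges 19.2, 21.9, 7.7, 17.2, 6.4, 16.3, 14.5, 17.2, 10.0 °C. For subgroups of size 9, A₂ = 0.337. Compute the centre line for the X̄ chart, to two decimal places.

239.66

X̄̄ = (238.1 + 240.1 + 239.3 + 240.7 + 238.7 + 239.3 + 241.4 + 240.1 + 239.2) / 9 = 2156.9000 / 9 = 239.6556
CL = X̄̄ = 239.6556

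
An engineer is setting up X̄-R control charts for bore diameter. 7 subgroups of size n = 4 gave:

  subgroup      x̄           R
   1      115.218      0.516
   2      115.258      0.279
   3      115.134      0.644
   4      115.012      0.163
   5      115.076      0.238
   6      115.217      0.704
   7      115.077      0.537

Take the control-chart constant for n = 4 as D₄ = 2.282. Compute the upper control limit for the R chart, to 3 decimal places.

R̄ = (0.516 + 0.279 + 0.644 + 0.163 + 0.238 + 0.704 + 0.537) / 7 = 3.0810 / 7 = 0.4401
UCL_R = D₄·R̄ = 2.282 × 0.4401 = 1.0044

1.004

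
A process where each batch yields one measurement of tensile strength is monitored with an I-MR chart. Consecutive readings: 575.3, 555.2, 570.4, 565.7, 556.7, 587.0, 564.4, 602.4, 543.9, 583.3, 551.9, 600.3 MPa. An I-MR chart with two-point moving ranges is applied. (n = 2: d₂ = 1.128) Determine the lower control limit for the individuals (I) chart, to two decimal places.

494.59

X̄ = (575.3 + 555.2 + 570.4 + 565.7 + 556.7 + 587.0 + 564.4 + 602.4 + 543.9 + 583.3 + 551.9 + 600.3) / 12 = 571.3750
Moving ranges: 20.1, 15.2, 4.7, 9.0, 30.3, 22.6, 38.0, 58.5, 39.4, 31.4, 48.4; M̄R̄ = 317.6000 / 11 = 28.8727
LCL = X̄ − 3·M̄R̄/d₂ = 571.3750 − 3 × 28.8727 / 1.128 = 494.5858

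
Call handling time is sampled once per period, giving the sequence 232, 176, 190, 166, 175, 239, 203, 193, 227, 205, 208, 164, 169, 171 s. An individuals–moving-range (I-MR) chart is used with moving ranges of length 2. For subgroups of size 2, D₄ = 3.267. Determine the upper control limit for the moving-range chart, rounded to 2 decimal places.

Moving ranges: 56, 14, 24, 9, 64, 36, 10, 34, 22, 3, 44, 5, 2; M̄R̄ = 323.0000 / 13 = 24.8462
UCL_MR = D₄·M̄R̄ = 3.267 × 24.8462 = 81.1724

81.17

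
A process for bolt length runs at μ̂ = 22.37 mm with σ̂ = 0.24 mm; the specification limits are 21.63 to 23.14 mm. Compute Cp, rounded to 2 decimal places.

1.05

Cp = (USL − LSL) / (6σ̂) = (23.14 − 21.63) / (6 × 0.24) = 1.5100 / 1.4400 = 1.0486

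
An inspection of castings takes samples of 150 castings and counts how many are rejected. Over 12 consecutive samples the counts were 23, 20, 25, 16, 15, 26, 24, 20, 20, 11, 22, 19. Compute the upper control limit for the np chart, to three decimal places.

32.595

p̄ = Σdᵢ / (k·n) = 241 / (12 × 150) = 0.13389
UCL = np̄ + 3·√(np̄(1−p̄)) = 20.0833 + 3 × √(20.0833×0.86611) = 20.0833 + 3 × 4.1707 = 32.5953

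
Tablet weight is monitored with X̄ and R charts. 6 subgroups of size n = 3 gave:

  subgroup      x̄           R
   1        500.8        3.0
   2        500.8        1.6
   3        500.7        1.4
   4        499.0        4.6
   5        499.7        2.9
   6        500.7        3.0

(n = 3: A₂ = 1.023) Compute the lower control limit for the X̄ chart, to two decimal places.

X̄̄ = (500.8 + 500.8 + 500.7 + 499.0 + 499.7 + 500.7) / 6 = 3001.7000 / 6 = 500.2833
R̄ = (3.0 + 1.6 + 1.4 + 4.6 + 2.9 + 3.0) / 6 = 16.5000 / 6 = 2.7500
LCL = X̄̄ − A₂·R̄ = 500.2833 − 1.023 × 2.7500 = 497.4701

497.47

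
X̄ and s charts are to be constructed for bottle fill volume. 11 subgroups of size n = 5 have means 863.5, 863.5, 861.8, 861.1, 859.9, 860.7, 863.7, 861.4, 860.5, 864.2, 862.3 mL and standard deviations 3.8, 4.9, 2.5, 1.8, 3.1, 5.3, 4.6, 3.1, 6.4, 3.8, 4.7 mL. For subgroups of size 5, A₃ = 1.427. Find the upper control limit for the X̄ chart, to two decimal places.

867.76

X̄̄ = (863.5 + 863.5 + 861.8 + 861.1 + 859.9 + 860.7 + 863.7 + 861.4 + 860.5 + 864.2 + 862.3) / 11 = 862.0545
s̄ = (3.8 + 4.9 + 2.5 + 1.8 + 3.1 + 5.3 + 4.6 + 3.1 + 6.4 + 3.8 + 4.7) / 11 = 4.0000
UCL = X̄̄ + A₃·s̄ = 862.0545 + 1.427 × 4.0000 = 867.7625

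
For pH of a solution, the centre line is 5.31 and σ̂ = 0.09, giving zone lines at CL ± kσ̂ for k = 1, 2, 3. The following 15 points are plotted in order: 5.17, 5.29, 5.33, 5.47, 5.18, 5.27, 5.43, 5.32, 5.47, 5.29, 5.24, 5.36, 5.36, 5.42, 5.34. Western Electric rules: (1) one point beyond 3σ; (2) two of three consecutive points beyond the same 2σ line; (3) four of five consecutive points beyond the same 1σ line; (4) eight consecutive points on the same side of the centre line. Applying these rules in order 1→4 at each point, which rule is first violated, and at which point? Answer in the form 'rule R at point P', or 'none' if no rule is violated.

none

Zone of each point (C = within 1σ̂, B = 1σ̂–2σ̂, A = 2σ̂–3σ̂, * = beyond 3σ̂; sign = side of CL): 1:-B, 2:-C, 3:+C, 4:+B, 5:-B, 6:-C, 7:+B, 8:+C, 9:+B, 10:-C, 11:-C, 12:+C, 13:+C, 14:+B, 15:+C
No rule fires across all 15 points.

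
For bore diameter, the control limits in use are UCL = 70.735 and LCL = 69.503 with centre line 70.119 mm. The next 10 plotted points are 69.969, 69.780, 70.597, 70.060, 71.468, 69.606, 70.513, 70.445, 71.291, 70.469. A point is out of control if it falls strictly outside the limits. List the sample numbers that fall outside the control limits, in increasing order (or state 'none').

Compare each point to [69.503, 70.735]: sample 5 = 71.468 > UCL; sample 9 = 71.291 > UCL.

5, 9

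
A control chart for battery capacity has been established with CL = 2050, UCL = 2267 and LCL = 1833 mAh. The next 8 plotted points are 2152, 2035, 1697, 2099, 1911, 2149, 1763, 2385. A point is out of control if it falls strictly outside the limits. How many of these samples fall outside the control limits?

3

Compare each point to [1833, 2267]: sample 3 = 1697 < LCL; sample 7 = 1763 < LCL; sample 8 = 2385 > UCL.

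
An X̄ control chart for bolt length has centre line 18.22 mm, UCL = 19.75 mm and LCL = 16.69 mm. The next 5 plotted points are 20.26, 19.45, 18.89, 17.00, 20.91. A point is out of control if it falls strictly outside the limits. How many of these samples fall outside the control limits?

Compare each point to [16.69, 19.75]: sample 1 = 20.26 > UCL; sample 5 = 20.91 > UCL.

2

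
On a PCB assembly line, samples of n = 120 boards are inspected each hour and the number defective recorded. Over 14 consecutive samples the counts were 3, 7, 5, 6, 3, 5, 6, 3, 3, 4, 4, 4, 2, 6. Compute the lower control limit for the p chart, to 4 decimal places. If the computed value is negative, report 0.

p̄ = Σdᵢ / (k·n) = 61 / (14 × 120) = 0.03631
LCL = p̄ − 3·√(p̄(1−p̄)/n) = 0.03631 − 3 × 0.01708 = -0.01492 → 0 (negative, so LCL = 0)

0.0000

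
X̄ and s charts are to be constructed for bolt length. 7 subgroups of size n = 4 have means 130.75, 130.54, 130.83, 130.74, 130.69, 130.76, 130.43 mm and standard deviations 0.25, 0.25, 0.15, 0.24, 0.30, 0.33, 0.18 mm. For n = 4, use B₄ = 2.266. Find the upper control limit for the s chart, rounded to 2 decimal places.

s̄ = (0.25 + 0.25 + 0.15 + 0.24 + 0.30 + 0.33 + 0.18) / 7 = 0.2429
UCL_s = B₄·s̄ = 2.266 × 0.2429 = 0.5503

0.55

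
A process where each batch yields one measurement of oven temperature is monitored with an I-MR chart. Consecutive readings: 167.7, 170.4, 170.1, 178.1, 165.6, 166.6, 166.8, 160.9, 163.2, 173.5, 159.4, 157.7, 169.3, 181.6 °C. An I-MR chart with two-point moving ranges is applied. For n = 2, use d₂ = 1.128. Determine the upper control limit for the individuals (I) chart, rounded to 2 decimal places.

X̄ = (167.7 + 170.4 + 170.1 + 178.1 + 165.6 + 166.6 + 166.8 + 160.9 + 163.2 + 173.5 + 159.4 + 157.7 + 169.3 + 181.6) / 14 = 167.9214
Moving ranges: 2.7, 0.3, 8.0, 12.5, 1.0, 0.2, 5.9, 2.3, 10.3, 14.1, 1.7, 11.6, 12.3; M̄R̄ = 82.9000 / 13 = 6.3769
UCL = X̄ + 3·M̄R̄/d₂ = 167.9214 + 3 × 6.3769 / 1.128 = 184.8813

184.88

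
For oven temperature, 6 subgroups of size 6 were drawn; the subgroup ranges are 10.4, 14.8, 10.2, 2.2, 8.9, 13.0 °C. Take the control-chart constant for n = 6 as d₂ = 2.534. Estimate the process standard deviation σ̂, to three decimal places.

R̄ = (10.4 + 14.8 + 10.2 + 2.2 + 8.9 + 13.0) / 6 = 9.9167
σ̂ = R̄ / d₂ = 9.9167 / 2.534 = 3.9134

3.913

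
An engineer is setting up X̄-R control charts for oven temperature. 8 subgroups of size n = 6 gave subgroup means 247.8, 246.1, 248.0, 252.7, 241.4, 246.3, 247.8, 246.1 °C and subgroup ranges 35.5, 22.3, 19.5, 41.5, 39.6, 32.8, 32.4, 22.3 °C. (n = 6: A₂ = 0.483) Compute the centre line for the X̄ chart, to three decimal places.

247.025

X̄̄ = (247.8 + 246.1 + 248.0 + 252.7 + 241.4 + 246.3 + 247.8 + 246.1) / 8 = 1976.2000 / 8 = 247.0250
CL = X̄̄ = 247.0250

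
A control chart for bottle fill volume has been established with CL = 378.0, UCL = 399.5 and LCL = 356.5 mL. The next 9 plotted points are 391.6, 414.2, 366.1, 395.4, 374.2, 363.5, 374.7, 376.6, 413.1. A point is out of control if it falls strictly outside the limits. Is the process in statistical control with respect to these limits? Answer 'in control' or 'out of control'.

out of control

Compare each point to [356.5, 399.5]: sample 2 = 414.2 > UCL; sample 9 = 413.1 > UCL.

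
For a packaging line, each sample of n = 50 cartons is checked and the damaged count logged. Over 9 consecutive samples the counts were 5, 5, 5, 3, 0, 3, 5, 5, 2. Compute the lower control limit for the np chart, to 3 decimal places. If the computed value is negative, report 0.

0.000

p̄ = Σdᵢ / (k·n) = 33 / (9 × 50) = 0.07333
LCL = np̄ − 3·√(np̄(1−p̄)) = 3.6667 − 3 × 1.8433 = -1.8633 → 0 (negative, so LCL = 0)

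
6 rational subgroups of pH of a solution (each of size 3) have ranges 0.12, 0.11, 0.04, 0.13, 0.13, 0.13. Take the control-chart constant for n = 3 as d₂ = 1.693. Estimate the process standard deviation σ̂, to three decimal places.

R̄ = (0.12 + 0.11 + 0.04 + 0.13 + 0.13 + 0.13) / 6 = 0.1100
σ̂ = R̄ / d₂ = 0.1100 / 1.693 = 0.0650

0.065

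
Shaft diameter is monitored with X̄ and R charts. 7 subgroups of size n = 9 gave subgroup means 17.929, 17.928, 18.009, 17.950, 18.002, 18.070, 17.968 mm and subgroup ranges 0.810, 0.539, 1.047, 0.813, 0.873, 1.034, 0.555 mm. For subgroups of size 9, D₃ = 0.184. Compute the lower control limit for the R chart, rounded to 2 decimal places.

0.15

R̄ = (0.810 + 0.539 + 1.047 + 0.813 + 0.873 + 1.034 + 0.555) / 7 = 5.6710 / 7 = 0.8101
LCL_R = D₃·R̄ = 0.184 × 0.8101 = 0.1491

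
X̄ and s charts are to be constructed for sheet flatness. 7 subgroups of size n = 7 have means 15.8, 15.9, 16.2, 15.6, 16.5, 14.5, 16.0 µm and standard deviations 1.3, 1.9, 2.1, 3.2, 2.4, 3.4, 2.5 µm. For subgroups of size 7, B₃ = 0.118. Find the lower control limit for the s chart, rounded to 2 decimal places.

s̄ = (1.3 + 1.9 + 2.1 + 3.2 + 2.4 + 3.4 + 2.5) / 7 = 2.4000
LCL_s = B₃·s̄ = 0.118 × 2.4000 = 0.2832

0.28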